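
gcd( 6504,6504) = 6504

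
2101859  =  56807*37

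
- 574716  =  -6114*94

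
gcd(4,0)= 4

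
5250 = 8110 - 2860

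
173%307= 173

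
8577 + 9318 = 17895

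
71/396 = 71/396 = 0.18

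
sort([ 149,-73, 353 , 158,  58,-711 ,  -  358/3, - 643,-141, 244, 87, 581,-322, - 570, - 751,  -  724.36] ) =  [-751, - 724.36, - 711, - 643,-570,-322, - 141, - 358/3, - 73,58, 87, 149,158,  244,  353,  581 ]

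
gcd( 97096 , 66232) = 8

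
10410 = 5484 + 4926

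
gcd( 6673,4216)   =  1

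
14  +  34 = 48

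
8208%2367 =1107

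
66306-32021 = 34285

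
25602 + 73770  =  99372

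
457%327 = 130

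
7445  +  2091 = 9536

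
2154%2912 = 2154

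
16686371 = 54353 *307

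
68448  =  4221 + 64227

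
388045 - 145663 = 242382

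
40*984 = 39360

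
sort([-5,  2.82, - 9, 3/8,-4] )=[ -9, - 5, - 4,3/8, 2.82] 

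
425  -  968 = -543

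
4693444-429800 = 4263644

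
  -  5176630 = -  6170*839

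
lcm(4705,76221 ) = 381105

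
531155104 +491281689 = 1022436793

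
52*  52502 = 2730104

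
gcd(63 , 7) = 7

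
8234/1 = 8234 = 8234.00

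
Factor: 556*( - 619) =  - 2^2 * 139^1*619^1= - 344164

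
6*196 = 1176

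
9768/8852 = 2442/2213 = 1.10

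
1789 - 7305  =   - 5516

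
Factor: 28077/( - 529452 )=-2^( - 2)*3^( - 1)*7^1 *11^( - 1) = -  7/132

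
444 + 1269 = 1713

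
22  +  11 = 33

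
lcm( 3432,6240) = 68640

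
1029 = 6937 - 5908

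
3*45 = 135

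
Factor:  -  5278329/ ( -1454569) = 3^2*7^2*11969^1*1454569^( - 1)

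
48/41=48/41 = 1.17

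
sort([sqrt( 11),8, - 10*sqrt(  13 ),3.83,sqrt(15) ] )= [ - 10*sqrt ( 13),sqrt( 11 ) , 3.83,sqrt(15), 8]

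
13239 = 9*1471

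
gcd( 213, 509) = 1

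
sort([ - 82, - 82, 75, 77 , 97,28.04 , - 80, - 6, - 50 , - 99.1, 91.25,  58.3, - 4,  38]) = [-99.1, -82, - 82, - 80 ,-50, - 6, - 4,28.04, 38, 58.3,75, 77, 91.25 , 97]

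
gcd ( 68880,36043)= 7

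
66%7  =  3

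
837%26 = 5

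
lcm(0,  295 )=0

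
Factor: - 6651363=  - 3^1*1489^2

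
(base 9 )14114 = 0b10010101100011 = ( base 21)10eg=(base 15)2C81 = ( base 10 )9571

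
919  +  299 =1218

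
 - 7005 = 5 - 7010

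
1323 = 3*441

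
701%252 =197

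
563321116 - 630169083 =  -66847967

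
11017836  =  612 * 18003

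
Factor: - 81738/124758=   -  19/29 = -19^1*29^( - 1)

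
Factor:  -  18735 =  - 3^1 * 5^1*1249^1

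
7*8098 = 56686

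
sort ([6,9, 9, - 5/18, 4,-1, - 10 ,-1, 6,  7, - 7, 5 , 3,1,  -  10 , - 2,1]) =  [-10, - 10,  -  7, - 2, - 1, - 1, - 5/18,  1,1, 3 , 4,5,6, 6, 7,9,9]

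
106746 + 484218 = 590964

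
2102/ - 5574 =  - 1051/2787 = -  0.38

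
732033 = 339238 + 392795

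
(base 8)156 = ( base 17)68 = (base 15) 75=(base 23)4I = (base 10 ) 110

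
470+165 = 635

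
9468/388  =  24  +  39/97 =24.40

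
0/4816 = 0 = 0.00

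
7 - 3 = 4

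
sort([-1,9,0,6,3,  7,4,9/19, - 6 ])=[  -  6 , - 1,0,9/19,3,4, 6,7,9]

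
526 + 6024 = 6550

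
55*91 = 5005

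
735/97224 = 245/32408= 0.01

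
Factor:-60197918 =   -  2^1*11^1*17^1 * 71^1*2267^1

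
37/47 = 37/47  =  0.79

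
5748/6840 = 479/570  =  0.84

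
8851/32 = 8851/32= 276.59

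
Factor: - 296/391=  - 2^3 * 17^( - 1) *23^( - 1)* 37^1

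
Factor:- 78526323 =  - 3^2*8725147^1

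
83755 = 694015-610260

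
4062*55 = 223410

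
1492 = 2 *746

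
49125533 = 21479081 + 27646452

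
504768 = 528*956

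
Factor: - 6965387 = -11^1 *13^1  *  67^1*727^1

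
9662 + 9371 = 19033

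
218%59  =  41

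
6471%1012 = 399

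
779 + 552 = 1331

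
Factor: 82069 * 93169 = 13^1 * 59^1*107^1*93169^1 = 7646286661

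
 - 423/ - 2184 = 141/728 = 0.19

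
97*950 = 92150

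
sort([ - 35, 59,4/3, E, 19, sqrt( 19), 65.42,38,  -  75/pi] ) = [ - 35, - 75/pi,4/3,E, sqrt( 19), 19, 38, 59,65.42 ] 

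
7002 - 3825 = 3177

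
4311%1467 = 1377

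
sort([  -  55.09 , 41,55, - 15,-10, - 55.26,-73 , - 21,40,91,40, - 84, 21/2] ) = [ - 84 , - 73,-55.26 ,-55.09 ,-21, - 15, - 10,21/2,40, 40,41,55,  91]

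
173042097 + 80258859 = 253300956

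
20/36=5/9= 0.56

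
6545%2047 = 404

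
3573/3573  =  1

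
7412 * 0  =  0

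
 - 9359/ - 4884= 1 + 4475/4884 = 1.92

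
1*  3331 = 3331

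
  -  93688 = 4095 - 97783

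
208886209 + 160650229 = 369536438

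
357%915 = 357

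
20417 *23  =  469591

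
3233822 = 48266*67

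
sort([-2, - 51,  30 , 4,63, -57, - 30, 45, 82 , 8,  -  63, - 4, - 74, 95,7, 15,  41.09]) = [-74,-63, - 57, - 51, - 30, - 4, - 2, 4, 7, 8 , 15,30 , 41.09, 45, 63, 82, 95]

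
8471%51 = 5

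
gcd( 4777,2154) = 1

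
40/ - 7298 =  - 1 + 3629/3649 = - 0.01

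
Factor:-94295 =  - 5^1*18859^1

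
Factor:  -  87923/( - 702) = 2^( - 1 )*3^( - 3)*11^1*13^( - 1) * 7993^1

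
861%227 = 180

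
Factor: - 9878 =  - 2^1*11^1*449^1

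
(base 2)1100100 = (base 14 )72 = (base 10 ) 100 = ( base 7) 202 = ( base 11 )91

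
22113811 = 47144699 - 25030888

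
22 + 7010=7032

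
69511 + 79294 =148805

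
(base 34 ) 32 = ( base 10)104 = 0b1101000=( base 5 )404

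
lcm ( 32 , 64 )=64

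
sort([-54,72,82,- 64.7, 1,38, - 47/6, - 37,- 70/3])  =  [ - 64.7, - 54 , - 37, - 70/3, - 47/6,  1,38,72,82] 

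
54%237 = 54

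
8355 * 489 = 4085595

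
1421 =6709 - 5288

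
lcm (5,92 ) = 460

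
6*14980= 89880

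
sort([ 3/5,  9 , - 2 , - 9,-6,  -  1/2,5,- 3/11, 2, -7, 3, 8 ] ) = [  -  9,  -  7, - 6, - 2,  -  1/2, - 3/11, 3/5, 2,3,5, 8, 9] 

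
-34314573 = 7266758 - 41581331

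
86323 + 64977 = 151300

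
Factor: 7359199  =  1217^1*6047^1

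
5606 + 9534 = 15140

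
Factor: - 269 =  - 269^1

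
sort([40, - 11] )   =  [-11,40] 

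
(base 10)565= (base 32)HL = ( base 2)1000110101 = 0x235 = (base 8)1065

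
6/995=6/995 = 0.01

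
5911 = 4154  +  1757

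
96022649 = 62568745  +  33453904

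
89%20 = 9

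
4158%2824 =1334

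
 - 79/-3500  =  79/3500=0.02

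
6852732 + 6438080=13290812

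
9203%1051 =795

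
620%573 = 47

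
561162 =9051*62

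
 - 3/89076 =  - 1/29692=- 0.00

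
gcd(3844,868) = 124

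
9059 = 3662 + 5397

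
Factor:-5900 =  - 2^2*5^2* 59^1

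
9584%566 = 528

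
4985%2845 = 2140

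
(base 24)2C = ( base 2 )111100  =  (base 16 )3c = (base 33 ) 1r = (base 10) 60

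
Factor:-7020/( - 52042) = 2^1 *3^3*5^1*13^1*26021^( - 1 ) = 3510/26021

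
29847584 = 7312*4082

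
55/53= 1 + 2/53 = 1.04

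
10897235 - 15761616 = -4864381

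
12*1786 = 21432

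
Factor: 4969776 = 2^4 * 3^1*7^2*2113^1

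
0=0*961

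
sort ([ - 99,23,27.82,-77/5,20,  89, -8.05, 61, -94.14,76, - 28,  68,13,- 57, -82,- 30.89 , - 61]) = [ -99,- 94.14, -82, - 61, - 57,-30.89,- 28,  -  77/5,- 8.05,  13, 20, 23, 27.82,  61, 68, 76, 89]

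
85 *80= 6800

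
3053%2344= 709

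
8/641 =8/641 =0.01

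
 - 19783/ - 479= 41 + 144/479 = 41.30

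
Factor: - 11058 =- 2^1*3^1*19^1*97^1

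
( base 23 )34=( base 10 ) 73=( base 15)4D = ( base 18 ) 41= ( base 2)1001001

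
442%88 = 2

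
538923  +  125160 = 664083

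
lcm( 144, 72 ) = 144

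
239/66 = 239/66 = 3.62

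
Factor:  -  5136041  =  -5136041^1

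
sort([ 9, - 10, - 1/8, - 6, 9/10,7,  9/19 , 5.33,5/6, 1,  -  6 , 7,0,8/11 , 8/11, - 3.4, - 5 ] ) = [ - 10,-6, - 6, - 5, - 3.4,-1/8, 0, 9/19,  8/11,8/11,5/6,9/10,1,  5.33,7, 7,9] 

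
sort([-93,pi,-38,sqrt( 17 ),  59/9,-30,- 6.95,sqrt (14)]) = [- 93,-38, - 30,-6.95, pi, sqrt(14), sqrt(17) , 59/9] 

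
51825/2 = 51825/2  =  25912.50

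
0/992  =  0 = 0.00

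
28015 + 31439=59454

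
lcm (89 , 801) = 801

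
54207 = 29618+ 24589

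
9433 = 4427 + 5006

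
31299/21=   10433/7  =  1490.43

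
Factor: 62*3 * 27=2^1*3^4 * 31^1 =5022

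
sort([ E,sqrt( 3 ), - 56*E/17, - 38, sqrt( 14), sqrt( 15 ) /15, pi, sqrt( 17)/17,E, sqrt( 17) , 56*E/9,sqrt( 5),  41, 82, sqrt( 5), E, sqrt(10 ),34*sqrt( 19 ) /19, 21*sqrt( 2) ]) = [ - 38, - 56*E/17, sqrt( 17 )/17 , sqrt( 15)/15,sqrt( 3), sqrt( 5), sqrt( 5 ), E, E, E, pi, sqrt(10 ),sqrt( 14), sqrt (17),34*sqrt( 19)/19,56*E/9, 21 * sqrt(2) , 41, 82]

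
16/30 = 8/15 = 0.53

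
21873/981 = 7291/327 = 22.30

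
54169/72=54169/72 = 752.35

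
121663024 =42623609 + 79039415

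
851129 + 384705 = 1235834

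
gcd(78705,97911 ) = 99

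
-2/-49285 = 2/49285 = 0.00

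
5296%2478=340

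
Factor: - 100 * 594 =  - 59400=   - 2^3*3^3*5^2*11^1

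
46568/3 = 46568/3 =15522.67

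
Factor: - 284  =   - 2^2*71^1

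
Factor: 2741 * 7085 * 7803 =3^3*5^1 * 13^1*17^2*109^1 * 2741^1 = 151534142955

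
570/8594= 285/4297= 0.07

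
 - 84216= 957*( - 88)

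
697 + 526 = 1223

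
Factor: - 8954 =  - 2^1 * 11^2*37^1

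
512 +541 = 1053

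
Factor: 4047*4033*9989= 163035972939 = 3^1*7^1*19^1 * 37^1 *71^1*109^1*  1427^1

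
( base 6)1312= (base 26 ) CK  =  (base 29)BD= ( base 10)332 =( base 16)14C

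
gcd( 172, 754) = 2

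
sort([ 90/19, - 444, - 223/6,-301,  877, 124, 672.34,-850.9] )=[- 850.9 , - 444,-301,- 223/6, 90/19,124, 672.34, 877] 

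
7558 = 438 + 7120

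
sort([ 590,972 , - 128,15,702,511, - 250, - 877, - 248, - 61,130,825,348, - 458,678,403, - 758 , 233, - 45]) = [ - 877, - 758,- 458, - 250, - 248, - 128, - 61, - 45 , 15,130,  233, 348, 403,511,590,  678,  702,825,972 ]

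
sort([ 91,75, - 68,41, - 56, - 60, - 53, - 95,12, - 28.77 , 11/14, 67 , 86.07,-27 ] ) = [ - 95, - 68,-60,  -  56,  -  53, - 28.77,  -  27,11/14,12, 41,67,75, 86.07,91]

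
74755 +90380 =165135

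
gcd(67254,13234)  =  2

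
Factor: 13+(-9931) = -9918=- 2^1*3^2*19^1*29^1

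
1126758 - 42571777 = - 41445019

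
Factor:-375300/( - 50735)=540/73 = 2^2*3^3 * 5^1*73^( - 1 )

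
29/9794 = 29/9794=0.00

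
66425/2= 33212 + 1/2= 33212.50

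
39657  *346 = 13721322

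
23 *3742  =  86066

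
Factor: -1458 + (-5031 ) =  - 6489=-  3^2*7^1*103^1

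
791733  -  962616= - 170883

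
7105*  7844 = 55731620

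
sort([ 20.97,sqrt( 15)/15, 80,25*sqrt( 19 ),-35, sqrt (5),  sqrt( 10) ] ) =[-35, sqrt( 15)/15,sqrt ( 5), sqrt( 10 ),20.97,  80, 25 * sqrt( 19) ] 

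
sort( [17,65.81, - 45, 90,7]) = [ - 45,7, 17 , 65.81,  90]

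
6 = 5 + 1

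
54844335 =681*80535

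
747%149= 2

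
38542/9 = 4282+4/9 = 4282.44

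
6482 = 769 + 5713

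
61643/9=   6849 + 2/9 = 6849.22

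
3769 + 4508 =8277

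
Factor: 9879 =3^1*37^1*89^1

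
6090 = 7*870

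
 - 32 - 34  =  -66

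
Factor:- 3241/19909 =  - 7/43= - 7^1*43^ ( - 1)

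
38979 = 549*71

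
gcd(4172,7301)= 1043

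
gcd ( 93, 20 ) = 1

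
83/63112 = 83/63112 = 0.00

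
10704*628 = 6722112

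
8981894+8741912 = 17723806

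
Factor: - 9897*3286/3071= - 2^1 *3^1*31^1*37^(  -  1) * 53^1*83^( - 1)*3299^1  =  - 32521542/3071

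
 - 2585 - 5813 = -8398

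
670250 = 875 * 766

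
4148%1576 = 996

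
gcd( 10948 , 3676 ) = 4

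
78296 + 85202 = 163498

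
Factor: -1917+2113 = 2^2*7^2=196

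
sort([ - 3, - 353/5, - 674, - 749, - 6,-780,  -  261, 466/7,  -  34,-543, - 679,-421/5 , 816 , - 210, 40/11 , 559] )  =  [ - 780,-749 ,  -  679, - 674,-543 , - 261,  -  210, - 421/5, - 353/5,  -  34, -6  , - 3 , 40/11,466/7,559, 816 ]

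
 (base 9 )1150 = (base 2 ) 1101010111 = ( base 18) 2B9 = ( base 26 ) 16N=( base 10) 855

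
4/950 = 2/475 = 0.00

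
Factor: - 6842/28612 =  - 2^( - 1)*11^1*23^ ( - 1) = - 11/46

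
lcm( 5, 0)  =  0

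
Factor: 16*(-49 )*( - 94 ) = 2^5*7^2*47^1 = 73696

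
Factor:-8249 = -73^1*113^1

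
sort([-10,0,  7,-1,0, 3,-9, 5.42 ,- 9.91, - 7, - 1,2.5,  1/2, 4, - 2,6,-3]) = [ - 10, - 9.91, - 9,-7,-3, - 2,- 1, - 1,0,0, 1/2, 2.5,3, 4, 5.42,6,7] 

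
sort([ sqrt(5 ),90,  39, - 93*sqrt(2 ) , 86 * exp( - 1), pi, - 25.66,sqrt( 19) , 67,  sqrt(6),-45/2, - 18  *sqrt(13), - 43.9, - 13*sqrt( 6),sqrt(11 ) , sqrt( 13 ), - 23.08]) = [ - 93*sqrt( 2 ), - 18*sqrt(13), - 43.9, - 13*sqrt( 6),-25.66, - 23.08,- 45/2,sqrt(5),sqrt( 6) , pi, sqrt( 11 ), sqrt(13), sqrt(19),86 * exp( - 1 ), 39,  67, 90 ]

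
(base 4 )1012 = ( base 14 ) 50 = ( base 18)3g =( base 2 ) 1000110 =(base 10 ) 70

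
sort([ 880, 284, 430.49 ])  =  [ 284,430.49,880 ] 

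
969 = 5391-4422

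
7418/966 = 3709/483 = 7.68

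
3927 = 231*17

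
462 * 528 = 243936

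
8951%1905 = 1331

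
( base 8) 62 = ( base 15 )35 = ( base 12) 42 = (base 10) 50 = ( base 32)1I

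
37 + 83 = 120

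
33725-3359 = 30366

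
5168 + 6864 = 12032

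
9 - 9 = 0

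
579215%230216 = 118783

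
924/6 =154 =154.00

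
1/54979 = 1/54979= 0.00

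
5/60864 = 5/60864 =0.00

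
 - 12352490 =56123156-68475646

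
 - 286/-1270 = 143/635 = 0.23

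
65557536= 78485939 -12928403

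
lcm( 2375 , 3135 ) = 78375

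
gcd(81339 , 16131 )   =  57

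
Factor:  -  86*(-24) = 2^4*3^1*43^1= 2064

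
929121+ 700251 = 1629372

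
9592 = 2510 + 7082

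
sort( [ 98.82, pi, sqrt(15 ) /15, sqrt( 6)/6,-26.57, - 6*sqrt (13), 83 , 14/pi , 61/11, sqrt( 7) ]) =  [ - 26.57, - 6*sqrt (13), sqrt(15 ) /15,sqrt( 6) /6, sqrt(7) , pi, 14/pi, 61/11, 83, 98.82]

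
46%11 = 2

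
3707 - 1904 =1803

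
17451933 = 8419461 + 9032472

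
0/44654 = 0 = 0.00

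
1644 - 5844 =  - 4200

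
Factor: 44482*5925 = 263555850 = 2^1 * 3^1*5^2*23^1*79^1*967^1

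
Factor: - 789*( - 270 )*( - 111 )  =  -2^1*3^5*5^1*37^1*263^1=- 23646330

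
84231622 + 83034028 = 167265650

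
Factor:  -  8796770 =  - 2^1*5^1*137^1*6421^1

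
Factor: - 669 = -3^1*223^1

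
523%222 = 79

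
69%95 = 69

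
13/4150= 13/4150 = 0.00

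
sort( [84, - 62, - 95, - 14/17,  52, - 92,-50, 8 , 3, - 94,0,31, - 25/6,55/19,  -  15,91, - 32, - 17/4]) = [-95, - 94,-92,  -  62, - 50, - 32,  -  15 , - 17/4, - 25/6 ,-14/17, 0, 55/19, 3,8,31,52, 84, 91 ]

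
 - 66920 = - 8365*8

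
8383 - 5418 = 2965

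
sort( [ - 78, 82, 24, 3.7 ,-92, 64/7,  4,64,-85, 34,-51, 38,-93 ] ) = [ - 93, - 92, - 85,-78, - 51, 3.7, 4 , 64/7, 24, 34 , 38, 64,82]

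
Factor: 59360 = 2^5*5^1*7^1*53^1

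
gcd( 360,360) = 360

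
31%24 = 7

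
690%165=30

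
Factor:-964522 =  - 2^1*13^1* 37097^1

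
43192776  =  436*99066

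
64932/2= 32466 = 32466.00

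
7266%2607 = 2052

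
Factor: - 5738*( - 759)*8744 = 38081361648= 2^4*3^1*11^1*19^1 *23^1*151^1*1093^1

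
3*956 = 2868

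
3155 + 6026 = 9181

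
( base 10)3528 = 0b110111001000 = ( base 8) 6710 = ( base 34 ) 31q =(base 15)10A3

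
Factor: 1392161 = 349^1 * 3989^1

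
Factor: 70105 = 5^1 *7^1* 2003^1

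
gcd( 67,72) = 1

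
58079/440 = 58079/440 =132.00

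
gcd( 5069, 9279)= 1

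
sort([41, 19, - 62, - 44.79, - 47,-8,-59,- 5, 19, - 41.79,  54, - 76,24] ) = [-76, - 62, - 59,-47, - 44.79 , - 41.79, - 8, - 5,19,19, 24, 41,54 ] 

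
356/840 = 89/210 = 0.42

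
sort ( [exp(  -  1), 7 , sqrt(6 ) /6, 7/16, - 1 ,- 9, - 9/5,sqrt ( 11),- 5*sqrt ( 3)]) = [ - 9, -5*sqrt(3),- 9/5,  -  1,  exp( - 1),  sqrt(6)/6,7/16,  sqrt(11),7]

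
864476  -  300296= 564180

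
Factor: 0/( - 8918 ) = 0^1 = 0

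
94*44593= 4191742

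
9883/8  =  9883/8=1235.38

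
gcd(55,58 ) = 1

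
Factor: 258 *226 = 58308 = 2^2*3^1 * 43^1 * 113^1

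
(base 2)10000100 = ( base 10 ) 132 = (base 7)246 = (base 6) 340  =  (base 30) 4c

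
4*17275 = 69100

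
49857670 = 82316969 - 32459299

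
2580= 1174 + 1406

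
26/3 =8 + 2/3 = 8.67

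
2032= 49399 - 47367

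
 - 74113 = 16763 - 90876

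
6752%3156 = 440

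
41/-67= - 1 + 26/67 = - 0.61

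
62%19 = 5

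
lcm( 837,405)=12555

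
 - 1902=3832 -5734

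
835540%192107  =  67112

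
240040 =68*3530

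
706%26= 4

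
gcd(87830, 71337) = 1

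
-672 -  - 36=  - 636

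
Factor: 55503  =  3^2 * 7^1* 881^1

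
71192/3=71192/3 = 23730.67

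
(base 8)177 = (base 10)127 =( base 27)4j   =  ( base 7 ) 241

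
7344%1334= 674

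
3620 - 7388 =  - 3768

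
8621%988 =717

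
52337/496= 52337/496 =105.52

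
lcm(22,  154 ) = 154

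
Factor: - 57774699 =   -  3^2*29^1*41^1*5399^1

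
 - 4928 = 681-5609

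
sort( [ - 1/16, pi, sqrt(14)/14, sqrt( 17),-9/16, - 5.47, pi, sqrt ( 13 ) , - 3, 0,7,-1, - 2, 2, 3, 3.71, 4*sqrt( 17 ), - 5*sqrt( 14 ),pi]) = [- 5 * sqrt( 14 ), - 5.47,-3, - 2, - 1, - 9/16, - 1/16, 0, sqrt( 14 )/14, 2,3,pi, pi, pi,sqrt ( 13 ), 3.71, sqrt( 17 ),7, 4*sqrt( 17 )]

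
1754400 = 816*2150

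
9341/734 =9341/734 = 12.73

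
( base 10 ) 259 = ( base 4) 10003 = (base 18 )E7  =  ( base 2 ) 100000011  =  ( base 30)8J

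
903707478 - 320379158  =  583328320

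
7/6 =7/6= 1.17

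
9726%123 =9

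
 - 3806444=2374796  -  6181240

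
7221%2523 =2175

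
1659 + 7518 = 9177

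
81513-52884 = 28629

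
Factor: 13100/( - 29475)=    - 2^2 * 3^(-2 ) = -4/9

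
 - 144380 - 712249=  - 856629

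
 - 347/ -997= 347/997 = 0.35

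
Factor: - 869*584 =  - 507496= - 2^3*11^1*73^1 * 79^1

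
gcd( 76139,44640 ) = 1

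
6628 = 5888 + 740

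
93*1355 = 126015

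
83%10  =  3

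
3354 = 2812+542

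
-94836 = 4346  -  99182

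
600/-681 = -1  +  27/227 = - 0.88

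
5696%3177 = 2519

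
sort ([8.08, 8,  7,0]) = [ 0, 7,8, 8.08]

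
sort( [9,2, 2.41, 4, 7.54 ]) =[2,2.41,4, 7.54,9 ]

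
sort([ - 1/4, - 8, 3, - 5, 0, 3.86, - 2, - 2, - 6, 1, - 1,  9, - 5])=[ - 8, - 6, - 5, - 5 , - 2, - 2,  -  1 , - 1/4,  0, 1,  3, 3.86, 9] 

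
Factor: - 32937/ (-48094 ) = 2^(-1)*3^1*139^(  -  1)*  173^( - 1)*10979^1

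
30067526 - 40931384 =-10863858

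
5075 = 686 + 4389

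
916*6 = 5496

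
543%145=108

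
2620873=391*6703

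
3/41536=3/41536 =0.00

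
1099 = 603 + 496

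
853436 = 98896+754540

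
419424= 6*69904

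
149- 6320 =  - 6171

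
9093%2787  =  732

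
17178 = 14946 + 2232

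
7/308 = 1/44= 0.02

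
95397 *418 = 39875946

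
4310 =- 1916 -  - 6226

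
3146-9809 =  - 6663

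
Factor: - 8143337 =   -  8143337^1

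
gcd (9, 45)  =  9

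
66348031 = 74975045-8627014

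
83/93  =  83/93 = 0.89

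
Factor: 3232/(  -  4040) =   -  2^2 *5^( - 1 ) = -4/5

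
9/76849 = 9/76849=0.00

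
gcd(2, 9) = 1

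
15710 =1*15710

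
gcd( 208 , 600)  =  8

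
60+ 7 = 67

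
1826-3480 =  - 1654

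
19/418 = 1/22=0.05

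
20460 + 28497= 48957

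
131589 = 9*14621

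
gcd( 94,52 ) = 2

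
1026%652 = 374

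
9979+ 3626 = 13605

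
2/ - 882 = -1 + 440/441 = - 0.00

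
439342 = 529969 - 90627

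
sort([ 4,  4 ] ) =[4,4] 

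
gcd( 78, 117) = 39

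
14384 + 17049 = 31433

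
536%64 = 24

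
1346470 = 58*23215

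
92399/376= 245 + 279/376 = 245.74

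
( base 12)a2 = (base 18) 6E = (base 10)122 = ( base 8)172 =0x7a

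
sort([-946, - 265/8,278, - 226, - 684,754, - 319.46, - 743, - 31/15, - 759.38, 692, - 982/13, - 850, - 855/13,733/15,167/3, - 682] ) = [ - 946, - 850, - 759.38  , - 743, - 684, - 682, - 319.46, - 226, - 982/13, - 855/13, -265/8,- 31/15, 733/15,167/3,278, 692,754 ]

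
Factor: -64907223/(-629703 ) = 3^ ( - 1)*31^(-1) * 37^( - 1)  *41^1 * 61^(-1 )*527701^1=21635741/209901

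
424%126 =46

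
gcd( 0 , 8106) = 8106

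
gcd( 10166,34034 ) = 442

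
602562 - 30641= 571921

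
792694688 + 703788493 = 1496483181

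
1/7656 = 1/7656  =  0.00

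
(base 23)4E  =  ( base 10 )106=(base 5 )411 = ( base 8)152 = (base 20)56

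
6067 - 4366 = 1701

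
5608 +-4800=808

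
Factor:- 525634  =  -2^1*89^1*2953^1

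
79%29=21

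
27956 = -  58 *(-482 ) 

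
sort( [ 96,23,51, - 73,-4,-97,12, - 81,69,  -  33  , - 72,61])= [ - 97, - 81,-73 , - 72 ,-33, - 4, 12,23,  51, 61,69,96 ] 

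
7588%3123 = 1342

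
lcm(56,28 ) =56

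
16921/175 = 96 + 121/175 = 96.69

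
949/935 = 1 + 14/935 = 1.01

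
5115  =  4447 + 668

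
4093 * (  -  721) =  - 2951053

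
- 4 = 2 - 6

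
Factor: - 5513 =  - 37^1*149^1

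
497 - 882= - 385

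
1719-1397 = 322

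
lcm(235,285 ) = 13395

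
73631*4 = 294524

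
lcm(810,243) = 2430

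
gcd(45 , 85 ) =5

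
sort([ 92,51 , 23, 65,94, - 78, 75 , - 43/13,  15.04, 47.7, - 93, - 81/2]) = [-93, - 78, - 81/2,-43/13, 15.04,23,47.7,51, 65,75, 92 , 94] 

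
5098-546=4552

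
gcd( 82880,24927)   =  7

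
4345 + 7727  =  12072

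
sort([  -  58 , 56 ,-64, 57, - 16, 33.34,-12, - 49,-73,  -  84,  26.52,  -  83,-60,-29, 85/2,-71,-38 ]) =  [-84,  -  83, - 73,-71,-64,-60, - 58, -49,-38 , - 29,-16, - 12, 26.52, 33.34, 85/2,56,57 ]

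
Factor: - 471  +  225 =-2^1*3^1*41^1 = -246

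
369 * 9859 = 3637971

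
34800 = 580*60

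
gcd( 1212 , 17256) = 12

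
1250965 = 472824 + 778141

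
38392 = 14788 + 23604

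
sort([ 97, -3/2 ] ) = [  -  3/2,97] 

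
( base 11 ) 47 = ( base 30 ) 1L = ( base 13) 3c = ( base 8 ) 63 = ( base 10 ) 51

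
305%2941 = 305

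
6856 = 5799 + 1057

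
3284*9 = 29556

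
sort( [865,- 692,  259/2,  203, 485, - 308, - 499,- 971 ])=[ - 971, - 692,-499,- 308, 259/2, 203, 485,865 ]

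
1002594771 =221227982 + 781366789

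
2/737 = 2/737= 0.00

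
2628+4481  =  7109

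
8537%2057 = 309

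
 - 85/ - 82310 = 17/16462 =0.00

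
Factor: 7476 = 2^2*3^1 * 7^1 *89^1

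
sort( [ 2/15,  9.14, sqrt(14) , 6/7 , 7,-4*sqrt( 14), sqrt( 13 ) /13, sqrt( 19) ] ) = [-4*sqrt( 14 ) , 2/15,  sqrt( 13)/13 , 6/7, sqrt( 14),sqrt (19 ),  7,9.14 ]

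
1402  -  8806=-7404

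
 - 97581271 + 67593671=-29987600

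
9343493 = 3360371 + 5983122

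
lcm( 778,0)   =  0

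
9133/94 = 97+15/94 = 97.16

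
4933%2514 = 2419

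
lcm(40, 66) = 1320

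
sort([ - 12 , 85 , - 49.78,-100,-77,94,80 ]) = [-100 , - 77, - 49.78,-12 , 80, 85 , 94] 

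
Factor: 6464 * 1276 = 8248064= 2^8*11^1*29^1 * 101^1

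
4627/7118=4627/7118= 0.65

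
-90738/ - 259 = 350 + 88/259 = 350.34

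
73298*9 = 659682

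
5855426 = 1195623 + 4659803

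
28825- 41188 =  - 12363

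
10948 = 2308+8640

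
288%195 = 93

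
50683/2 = 50683/2 = 25341.50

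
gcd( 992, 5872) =16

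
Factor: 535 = 5^1*107^1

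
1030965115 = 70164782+960800333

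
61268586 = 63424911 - 2156325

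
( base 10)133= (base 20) 6D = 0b10000101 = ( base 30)4d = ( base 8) 205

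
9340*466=4352440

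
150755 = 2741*55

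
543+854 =1397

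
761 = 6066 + -5305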